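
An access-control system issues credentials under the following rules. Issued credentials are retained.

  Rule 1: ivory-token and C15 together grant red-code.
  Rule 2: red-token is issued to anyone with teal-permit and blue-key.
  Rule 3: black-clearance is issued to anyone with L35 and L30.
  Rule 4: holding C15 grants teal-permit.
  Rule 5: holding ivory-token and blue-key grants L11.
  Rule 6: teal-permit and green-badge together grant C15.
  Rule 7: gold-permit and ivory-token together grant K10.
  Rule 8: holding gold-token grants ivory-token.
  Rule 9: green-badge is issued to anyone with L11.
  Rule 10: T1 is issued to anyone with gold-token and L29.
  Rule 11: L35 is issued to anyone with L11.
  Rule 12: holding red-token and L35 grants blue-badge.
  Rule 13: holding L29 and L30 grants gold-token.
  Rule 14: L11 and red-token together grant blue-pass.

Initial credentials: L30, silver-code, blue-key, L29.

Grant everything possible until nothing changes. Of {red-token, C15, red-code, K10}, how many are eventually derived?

0

red-token would need teal-permit and blue-key (Rule 2), but teal-permit is never granted.
C15 would need teal-permit and green-badge (Rule 6), but teal-permit is never granted.
red-code would need ivory-token and C15 (Rule 1), but C15 is never granted.
K10 would need gold-permit and ivory-token (Rule 7), but gold-permit is never granted.
None of the 4 are reached.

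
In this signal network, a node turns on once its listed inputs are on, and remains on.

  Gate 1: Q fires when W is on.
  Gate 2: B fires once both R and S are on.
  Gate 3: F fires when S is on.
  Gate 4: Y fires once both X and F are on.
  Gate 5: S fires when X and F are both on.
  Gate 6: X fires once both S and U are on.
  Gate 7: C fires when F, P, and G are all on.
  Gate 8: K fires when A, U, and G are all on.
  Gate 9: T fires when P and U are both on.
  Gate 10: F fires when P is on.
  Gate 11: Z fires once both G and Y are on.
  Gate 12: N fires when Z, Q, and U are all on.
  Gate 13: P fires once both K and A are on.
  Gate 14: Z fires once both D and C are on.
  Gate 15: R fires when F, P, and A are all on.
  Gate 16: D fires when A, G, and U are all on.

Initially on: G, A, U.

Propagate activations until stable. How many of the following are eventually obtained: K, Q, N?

1

A, U, and G are on, so K fires (Gate 8).
K: reached.
Q would need W (Gate 1), but W never turns on.
N would need Z, Q, and U (Gate 12), but Q never turns on.
Reached: K — 1 of the 3.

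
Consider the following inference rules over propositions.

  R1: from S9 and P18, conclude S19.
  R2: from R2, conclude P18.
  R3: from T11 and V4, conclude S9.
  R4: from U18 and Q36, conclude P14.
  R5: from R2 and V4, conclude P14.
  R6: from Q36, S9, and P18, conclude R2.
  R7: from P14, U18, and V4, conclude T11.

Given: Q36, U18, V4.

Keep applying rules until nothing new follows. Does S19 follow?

No

S19 would need S9 and P18 (R1), but P18 is never established.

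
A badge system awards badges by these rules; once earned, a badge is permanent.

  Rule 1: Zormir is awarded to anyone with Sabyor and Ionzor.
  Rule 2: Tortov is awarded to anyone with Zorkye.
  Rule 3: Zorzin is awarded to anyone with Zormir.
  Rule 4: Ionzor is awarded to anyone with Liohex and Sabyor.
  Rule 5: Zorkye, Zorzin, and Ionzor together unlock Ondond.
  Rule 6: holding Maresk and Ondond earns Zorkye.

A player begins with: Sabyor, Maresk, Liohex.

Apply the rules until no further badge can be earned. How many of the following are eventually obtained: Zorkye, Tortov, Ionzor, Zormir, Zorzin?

With Liohex and Sabyor, Ionzor is earned (Rule 4).
With Sabyor and Ionzor, Zormir is earned (Rule 1).
With Zormir, Zorzin is earned (Rule 3).
Zorkye would need Maresk and Ondond (Rule 6), but Ondond is never earned.
Tortov would need Zorkye (Rule 2), but Zorkye is never earned.
Ionzor: reached.
Zormir: reached.
Zorzin: reached.
Reached: Ionzor, Zormir, and Zorzin — 3 of the 5.

3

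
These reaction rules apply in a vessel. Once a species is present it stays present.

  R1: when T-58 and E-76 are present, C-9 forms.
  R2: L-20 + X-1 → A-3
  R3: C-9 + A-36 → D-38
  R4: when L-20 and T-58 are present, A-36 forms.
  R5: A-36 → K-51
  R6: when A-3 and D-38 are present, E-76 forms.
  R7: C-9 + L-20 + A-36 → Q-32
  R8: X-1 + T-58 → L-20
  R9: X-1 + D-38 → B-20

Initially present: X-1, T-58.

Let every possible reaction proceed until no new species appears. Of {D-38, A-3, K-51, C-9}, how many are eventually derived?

2

X-1 and T-58 present → L-20 forms (R8).
L-20 and X-1 present → A-3 forms (R2).
L-20 and T-58 present → A-36 forms (R4).
A-36 present → K-51 forms (R5).
D-38 would need C-9 and A-36 (R3), but C-9 never forms.
A-3: reached.
K-51: reached.
C-9 would need T-58 and E-76 (R1), but E-76 never forms.
Reached: A-3 and K-51 — 2 of the 4.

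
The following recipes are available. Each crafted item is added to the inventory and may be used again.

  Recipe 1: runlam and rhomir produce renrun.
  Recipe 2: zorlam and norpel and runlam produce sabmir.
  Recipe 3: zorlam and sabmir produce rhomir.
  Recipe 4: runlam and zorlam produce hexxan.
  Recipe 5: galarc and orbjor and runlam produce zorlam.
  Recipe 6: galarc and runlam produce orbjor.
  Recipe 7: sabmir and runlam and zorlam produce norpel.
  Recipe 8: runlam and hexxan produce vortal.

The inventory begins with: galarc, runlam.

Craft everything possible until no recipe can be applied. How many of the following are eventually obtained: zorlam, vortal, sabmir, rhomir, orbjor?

Using Recipe 6, galarc and runlam make orbjor.
galarc and orbjor and runlam → zorlam (Recipe 5).
Using Recipe 4, runlam and zorlam make hexxan.
Using Recipe 8, runlam and hexxan make vortal.
zorlam: reached.
vortal: reached.
sabmir would need zorlam, norpel, and runlam (Recipe 2), but norpel is never obtained.
rhomir would need zorlam and sabmir (Recipe 3), but sabmir is never obtained.
orbjor: reached.
Reached: zorlam, vortal, and orbjor — 3 of the 5.

3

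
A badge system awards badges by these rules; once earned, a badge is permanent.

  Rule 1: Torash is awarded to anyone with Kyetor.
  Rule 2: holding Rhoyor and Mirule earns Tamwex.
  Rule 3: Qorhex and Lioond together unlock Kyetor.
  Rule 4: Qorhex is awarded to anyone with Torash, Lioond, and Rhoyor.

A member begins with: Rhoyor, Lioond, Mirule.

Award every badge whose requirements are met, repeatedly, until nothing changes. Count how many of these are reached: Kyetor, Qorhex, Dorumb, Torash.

0

Kyetor would need Qorhex and Lioond (Rule 3), but Qorhex is never earned.
Qorhex would need Torash, Lioond, and Rhoyor (Rule 4), but Torash is never earned.
No rule produces Dorumb, and it is not given.
Torash would need Kyetor (Rule 1), but Kyetor is never earned.
None of the 4 are reached.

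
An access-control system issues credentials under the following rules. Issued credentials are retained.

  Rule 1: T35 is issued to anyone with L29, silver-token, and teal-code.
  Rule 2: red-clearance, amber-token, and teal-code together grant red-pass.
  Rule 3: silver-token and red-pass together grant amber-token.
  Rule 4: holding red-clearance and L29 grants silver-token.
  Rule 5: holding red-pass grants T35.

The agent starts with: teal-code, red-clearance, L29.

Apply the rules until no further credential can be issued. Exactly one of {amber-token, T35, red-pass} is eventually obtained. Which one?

T35

Holding red-clearance and L29 grants silver-token (Rule 4).
Holding L29, silver-token, and teal-code grants T35 (Rule 1).
amber-token would need silver-token and red-pass (Rule 3), but red-pass is never granted. red-pass would need red-clearance, amber-token, and teal-code (Rule 2), but amber-token is never granted.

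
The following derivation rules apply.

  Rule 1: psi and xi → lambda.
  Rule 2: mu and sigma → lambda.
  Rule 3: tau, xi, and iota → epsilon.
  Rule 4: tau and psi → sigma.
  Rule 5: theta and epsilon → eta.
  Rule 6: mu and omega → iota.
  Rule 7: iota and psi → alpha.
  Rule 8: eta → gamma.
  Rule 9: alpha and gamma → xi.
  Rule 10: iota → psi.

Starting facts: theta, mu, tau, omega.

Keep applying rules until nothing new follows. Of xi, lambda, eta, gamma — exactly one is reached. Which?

lambda

mu and omega hold, so iota follows (Rule 6).
iota holds, so psi follows (Rule 10).
From tau and psi, Rule 4 gives sigma.
mu and sigma hold, so lambda follows (Rule 2).
eta would need theta and epsilon (Rule 5), but epsilon is never established. xi would need alpha and gamma (Rule 9), but gamma is never established. gamma would need eta (Rule 8), but eta is never established.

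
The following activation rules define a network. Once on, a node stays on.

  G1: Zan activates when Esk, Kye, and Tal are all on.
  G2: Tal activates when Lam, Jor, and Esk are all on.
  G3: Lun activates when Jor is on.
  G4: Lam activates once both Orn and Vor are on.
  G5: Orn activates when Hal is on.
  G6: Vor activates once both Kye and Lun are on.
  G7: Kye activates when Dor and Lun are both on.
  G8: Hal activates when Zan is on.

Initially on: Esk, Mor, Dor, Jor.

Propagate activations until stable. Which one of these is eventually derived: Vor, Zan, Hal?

Jor is on, so Lun activates (G3).
Dor and Lun are on, so Kye activates (G7).
G6: Kye and Lun on → Vor on.
Zan would need Esk, Kye, and Tal (G1), but Tal never turns on. Hal would need Zan (G8), but Zan never turns on.

Vor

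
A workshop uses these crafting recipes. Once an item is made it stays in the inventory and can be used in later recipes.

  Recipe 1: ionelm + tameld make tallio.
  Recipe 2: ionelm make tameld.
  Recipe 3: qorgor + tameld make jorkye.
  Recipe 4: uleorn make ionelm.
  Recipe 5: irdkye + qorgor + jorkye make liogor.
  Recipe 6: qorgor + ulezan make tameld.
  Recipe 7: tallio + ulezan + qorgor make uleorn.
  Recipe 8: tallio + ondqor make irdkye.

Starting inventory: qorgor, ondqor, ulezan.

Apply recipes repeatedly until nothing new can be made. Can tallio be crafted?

tallio would need ionelm and tameld (Recipe 1), but ionelm is never obtained.

No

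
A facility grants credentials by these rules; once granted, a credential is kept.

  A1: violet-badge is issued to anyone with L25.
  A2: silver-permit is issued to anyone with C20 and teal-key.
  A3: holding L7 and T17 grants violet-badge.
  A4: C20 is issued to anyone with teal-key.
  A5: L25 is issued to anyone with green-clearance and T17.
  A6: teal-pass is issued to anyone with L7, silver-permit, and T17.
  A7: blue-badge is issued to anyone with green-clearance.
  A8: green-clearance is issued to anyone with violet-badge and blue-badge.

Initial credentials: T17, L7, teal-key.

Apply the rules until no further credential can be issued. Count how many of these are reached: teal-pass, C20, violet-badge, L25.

3

Holding teal-key grants C20 (A4).
Holding L7 and T17 grants violet-badge (A3).
Holding C20 and teal-key grants silver-permit (A2).
Holding L7, silver-permit, and T17 grants teal-pass (A6).
teal-pass: reached.
C20: reached.
violet-badge: reached.
L25 would need green-clearance and T17 (A5), but green-clearance is never granted.
Reached: teal-pass, C20, and violet-badge — 3 of the 4.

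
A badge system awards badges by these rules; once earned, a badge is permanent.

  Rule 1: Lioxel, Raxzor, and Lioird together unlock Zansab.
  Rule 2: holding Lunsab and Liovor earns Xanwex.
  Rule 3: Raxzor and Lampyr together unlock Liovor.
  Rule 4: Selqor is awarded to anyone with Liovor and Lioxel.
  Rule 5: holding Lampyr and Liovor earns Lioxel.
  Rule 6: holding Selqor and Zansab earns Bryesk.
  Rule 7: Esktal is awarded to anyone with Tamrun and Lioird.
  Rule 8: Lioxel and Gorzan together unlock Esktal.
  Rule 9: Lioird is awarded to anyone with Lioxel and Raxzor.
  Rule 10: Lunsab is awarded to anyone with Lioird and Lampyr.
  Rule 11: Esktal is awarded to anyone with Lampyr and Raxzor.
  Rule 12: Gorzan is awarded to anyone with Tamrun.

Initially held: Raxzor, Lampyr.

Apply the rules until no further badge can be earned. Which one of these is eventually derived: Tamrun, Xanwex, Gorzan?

With Raxzor and Lampyr, Liovor is earned (Rule 3).
With Lampyr and Liovor, Lioxel is earned (Rule 5).
With Lioxel and Raxzor, Lioird is earned (Rule 9).
With Lioird and Lampyr, Lunsab is earned (Rule 10).
With Lunsab and Liovor, Xanwex is earned (Rule 2).
No rule produces Tamrun, and it is not given. Gorzan would need Tamrun (Rule 12), but Tamrun is never earned.

Xanwex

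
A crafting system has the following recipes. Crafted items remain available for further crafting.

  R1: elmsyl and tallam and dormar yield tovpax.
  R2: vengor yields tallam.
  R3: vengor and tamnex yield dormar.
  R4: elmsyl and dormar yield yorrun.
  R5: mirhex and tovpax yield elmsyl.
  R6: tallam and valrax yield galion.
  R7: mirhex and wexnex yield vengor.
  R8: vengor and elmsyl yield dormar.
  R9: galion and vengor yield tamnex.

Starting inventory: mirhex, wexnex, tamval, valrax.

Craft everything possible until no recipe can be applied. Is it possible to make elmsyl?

No

elmsyl would need mirhex and tovpax (R5), but tovpax is never obtained.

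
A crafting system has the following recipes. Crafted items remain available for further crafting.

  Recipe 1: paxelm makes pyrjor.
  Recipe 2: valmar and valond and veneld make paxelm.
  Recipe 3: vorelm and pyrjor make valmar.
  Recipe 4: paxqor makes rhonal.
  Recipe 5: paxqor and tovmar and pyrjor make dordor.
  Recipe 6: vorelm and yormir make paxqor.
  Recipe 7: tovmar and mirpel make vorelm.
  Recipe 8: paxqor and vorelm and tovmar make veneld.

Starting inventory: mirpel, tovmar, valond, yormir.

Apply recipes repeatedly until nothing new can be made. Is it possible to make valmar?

valmar would need vorelm and pyrjor (Recipe 3), but pyrjor is never obtained.

No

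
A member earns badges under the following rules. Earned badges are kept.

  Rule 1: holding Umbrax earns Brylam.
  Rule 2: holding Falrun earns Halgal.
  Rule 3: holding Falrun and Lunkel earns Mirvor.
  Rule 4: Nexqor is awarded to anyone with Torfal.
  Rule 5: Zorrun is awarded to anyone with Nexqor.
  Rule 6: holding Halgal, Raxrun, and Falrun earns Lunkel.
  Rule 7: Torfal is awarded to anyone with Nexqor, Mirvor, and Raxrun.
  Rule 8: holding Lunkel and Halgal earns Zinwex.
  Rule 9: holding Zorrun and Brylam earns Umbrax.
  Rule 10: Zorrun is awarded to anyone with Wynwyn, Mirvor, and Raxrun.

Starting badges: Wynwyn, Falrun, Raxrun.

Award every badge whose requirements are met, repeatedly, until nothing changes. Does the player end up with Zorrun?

Yes

With Falrun, Halgal is earned (Rule 2).
With Halgal, Raxrun, and Falrun, Lunkel is earned (Rule 6).
With Falrun and Lunkel, Mirvor is earned (Rule 3).
With Wynwyn, Mirvor, and Raxrun, Zorrun is earned (Rule 10).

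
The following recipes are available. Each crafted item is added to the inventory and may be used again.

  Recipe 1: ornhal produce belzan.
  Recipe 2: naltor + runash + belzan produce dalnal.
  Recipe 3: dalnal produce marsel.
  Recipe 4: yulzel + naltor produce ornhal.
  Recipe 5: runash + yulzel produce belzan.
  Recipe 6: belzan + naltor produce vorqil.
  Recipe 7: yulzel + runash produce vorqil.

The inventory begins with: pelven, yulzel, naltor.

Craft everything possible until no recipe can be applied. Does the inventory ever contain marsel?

marsel would need dalnal (Recipe 3), but dalnal is never obtained.

No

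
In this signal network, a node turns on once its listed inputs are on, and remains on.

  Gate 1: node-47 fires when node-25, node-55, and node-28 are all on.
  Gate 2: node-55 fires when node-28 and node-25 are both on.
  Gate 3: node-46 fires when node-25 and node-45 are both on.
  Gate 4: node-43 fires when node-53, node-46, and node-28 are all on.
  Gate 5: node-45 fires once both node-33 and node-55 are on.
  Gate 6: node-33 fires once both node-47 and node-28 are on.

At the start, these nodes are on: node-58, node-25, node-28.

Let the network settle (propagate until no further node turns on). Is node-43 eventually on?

node-43 would need node-53, node-46, and node-28 (Gate 4), but node-53 never turns on.

No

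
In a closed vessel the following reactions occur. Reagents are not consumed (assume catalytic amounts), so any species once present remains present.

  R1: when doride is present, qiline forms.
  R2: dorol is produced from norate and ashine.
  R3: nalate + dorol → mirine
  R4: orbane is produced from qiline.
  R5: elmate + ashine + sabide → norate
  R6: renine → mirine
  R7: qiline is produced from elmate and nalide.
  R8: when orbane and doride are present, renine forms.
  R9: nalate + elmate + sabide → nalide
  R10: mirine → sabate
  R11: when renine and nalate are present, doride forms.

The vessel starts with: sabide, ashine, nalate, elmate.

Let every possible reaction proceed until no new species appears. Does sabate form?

Yes

elmate, ashine, and sabide present → norate forms (R5).
norate and ashine present → dorol forms (R2).
nalate and dorol present → mirine forms (R3).
mirine present → sabate forms (R10).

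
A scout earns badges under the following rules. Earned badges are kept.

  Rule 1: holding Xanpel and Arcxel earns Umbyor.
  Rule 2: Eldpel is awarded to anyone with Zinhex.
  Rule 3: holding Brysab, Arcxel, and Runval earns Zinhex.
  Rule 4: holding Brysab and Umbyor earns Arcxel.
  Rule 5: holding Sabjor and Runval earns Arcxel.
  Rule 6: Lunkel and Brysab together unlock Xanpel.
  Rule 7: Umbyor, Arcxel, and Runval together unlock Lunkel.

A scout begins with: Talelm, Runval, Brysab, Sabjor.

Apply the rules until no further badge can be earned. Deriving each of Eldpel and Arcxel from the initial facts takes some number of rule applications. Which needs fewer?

Arcxel: With Sabjor and Runval, Arcxel is earned (Rule 5). [1 rule application]
Eldpel: With Sabjor and Runval, Arcxel is earned (Rule 5). With Brysab, Arcxel, and Runval, Zinhex is earned (Rule 3). With Zinhex, Eldpel is earned (Rule 2). [3 rule applications]
Arcxel needs fewer.

Arcxel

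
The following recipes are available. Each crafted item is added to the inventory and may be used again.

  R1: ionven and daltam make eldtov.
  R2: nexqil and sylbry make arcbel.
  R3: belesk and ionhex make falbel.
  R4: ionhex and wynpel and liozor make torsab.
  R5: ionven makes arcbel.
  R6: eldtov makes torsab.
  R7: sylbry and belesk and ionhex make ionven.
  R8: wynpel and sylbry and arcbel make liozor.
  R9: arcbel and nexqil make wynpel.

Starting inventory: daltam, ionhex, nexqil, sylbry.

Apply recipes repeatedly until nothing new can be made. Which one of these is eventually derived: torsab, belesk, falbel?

torsab

nexqil and sylbry → arcbel (R2).
Using R9, arcbel and nexqil make wynpel.
wynpel and sylbry and arcbel → liozor (R8).
Using R4, ionhex, wynpel, and liozor make torsab.
No rule produces belesk, and it is not given. falbel would need belesk and ionhex (R3), but belesk is never obtained.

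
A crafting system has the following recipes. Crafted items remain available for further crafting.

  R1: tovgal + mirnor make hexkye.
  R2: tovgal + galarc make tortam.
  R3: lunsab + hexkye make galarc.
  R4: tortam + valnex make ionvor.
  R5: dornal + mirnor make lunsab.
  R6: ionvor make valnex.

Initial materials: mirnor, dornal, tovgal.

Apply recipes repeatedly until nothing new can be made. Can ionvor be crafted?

ionvor would need tortam and valnex (R4), but valnex is never obtained.

No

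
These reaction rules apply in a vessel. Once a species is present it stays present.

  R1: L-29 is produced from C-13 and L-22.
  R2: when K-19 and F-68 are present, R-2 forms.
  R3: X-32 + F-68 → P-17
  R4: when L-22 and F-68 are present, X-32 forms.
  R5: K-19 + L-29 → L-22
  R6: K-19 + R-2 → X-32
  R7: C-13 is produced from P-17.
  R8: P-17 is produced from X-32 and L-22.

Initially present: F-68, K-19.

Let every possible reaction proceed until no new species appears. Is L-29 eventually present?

No

L-29 would need C-13 and L-22 (R1), but L-22 never forms.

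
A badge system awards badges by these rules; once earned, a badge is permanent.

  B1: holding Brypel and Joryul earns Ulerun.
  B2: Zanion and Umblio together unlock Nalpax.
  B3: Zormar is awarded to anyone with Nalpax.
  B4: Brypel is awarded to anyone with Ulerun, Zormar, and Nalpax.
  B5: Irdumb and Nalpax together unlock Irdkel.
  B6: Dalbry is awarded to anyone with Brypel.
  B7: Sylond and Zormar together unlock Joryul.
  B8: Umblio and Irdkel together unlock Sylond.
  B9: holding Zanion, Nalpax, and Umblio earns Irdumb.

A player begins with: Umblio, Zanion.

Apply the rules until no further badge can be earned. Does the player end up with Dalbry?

No

Dalbry would need Brypel (B6), but Brypel is never earned.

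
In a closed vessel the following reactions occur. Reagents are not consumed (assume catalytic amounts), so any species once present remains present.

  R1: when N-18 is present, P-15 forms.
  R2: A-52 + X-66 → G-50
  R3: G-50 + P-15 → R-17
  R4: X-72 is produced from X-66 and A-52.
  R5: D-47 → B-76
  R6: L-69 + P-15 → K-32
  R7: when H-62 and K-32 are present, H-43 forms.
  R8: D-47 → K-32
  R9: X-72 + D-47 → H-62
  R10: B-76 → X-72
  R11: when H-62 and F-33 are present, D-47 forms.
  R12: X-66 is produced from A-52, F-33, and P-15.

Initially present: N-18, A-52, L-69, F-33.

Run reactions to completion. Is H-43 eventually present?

H-43 would need H-62 and K-32 (R7), but H-62 never forms.

No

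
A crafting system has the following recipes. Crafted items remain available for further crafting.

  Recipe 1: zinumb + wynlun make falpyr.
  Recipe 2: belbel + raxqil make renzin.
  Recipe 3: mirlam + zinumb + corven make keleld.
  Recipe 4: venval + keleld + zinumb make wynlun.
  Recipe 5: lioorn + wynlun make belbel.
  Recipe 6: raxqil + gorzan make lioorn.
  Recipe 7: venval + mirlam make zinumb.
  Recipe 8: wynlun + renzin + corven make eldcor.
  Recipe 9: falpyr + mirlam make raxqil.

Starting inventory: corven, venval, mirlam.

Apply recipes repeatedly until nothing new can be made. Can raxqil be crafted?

venval + mirlam → zinumb (Recipe 7).
mirlam + zinumb + corven → keleld (Recipe 3).
venval + keleld + zinumb → wynlun (Recipe 4).
Using Recipe 1, zinumb and wynlun make falpyr.
Using Recipe 9, falpyr and mirlam make raxqil.

Yes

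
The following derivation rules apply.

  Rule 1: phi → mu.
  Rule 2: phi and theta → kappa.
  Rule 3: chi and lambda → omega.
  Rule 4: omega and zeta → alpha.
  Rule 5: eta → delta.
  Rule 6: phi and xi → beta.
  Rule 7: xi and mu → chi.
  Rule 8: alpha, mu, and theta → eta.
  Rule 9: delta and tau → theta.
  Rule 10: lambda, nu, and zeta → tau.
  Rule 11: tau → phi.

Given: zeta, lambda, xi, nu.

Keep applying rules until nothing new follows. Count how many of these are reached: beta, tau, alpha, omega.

4

From lambda, nu, and zeta, Rule 10 gives tau.
tau holds, so phi follows (Rule 11).
From phi, Rule 1 gives mu.
phi and xi hold, so beta follows (Rule 6).
xi and mu hold, so chi follows (Rule 7).
From chi and lambda, Rule 3 gives omega.
From omega and zeta, Rule 4 gives alpha.
beta: reached.
tau: reached.
alpha: reached.
omega: reached.
All 4 are reached.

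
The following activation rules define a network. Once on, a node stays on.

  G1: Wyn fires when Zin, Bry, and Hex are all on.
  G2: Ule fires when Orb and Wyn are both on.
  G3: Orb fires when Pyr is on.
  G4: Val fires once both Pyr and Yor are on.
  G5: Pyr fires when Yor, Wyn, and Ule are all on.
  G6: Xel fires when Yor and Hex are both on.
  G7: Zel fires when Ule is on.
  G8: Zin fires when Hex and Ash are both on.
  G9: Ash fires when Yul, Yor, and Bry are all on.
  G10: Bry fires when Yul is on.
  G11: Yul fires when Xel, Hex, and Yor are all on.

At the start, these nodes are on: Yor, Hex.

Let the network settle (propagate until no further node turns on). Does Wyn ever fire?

G6: Yor and Hex on → Xel on.
Xel, Hex, and Yor are on, so Yul fires (G11).
G10: Yul on → Bry on.
Yul, Yor, and Bry are on, so Ash fires (G9).
G8: Hex and Ash on → Zin on.
Zin, Bry, and Hex are on, so Wyn fires (G1).

Yes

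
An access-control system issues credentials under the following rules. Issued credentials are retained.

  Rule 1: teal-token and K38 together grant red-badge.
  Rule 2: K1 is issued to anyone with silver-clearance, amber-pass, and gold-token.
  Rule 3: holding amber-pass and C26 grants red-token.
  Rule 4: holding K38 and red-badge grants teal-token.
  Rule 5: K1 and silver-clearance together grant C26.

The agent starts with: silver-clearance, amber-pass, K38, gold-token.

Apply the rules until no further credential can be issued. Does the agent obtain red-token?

Yes

Holding silver-clearance, amber-pass, and gold-token grants K1 (Rule 2).
Holding K1 and silver-clearance grants C26 (Rule 5).
Holding amber-pass and C26 grants red-token (Rule 3).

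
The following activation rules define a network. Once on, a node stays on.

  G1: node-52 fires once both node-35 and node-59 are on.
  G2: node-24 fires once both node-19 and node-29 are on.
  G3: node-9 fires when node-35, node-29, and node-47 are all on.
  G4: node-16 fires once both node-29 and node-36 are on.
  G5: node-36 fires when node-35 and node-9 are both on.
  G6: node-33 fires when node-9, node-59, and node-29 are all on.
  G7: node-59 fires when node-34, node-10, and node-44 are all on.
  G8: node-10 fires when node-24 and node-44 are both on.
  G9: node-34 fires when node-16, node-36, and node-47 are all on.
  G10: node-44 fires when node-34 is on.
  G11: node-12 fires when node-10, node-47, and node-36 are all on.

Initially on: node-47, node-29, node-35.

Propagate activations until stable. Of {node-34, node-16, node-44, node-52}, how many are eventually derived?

3

G3: node-35, node-29, and node-47 on → node-9 on.
G5: node-35 and node-9 on → node-36 on.
node-29 and node-36 are on, so node-16 fires (G4).
node-16, node-36, and node-47 are on, so node-34 fires (G9).
G10: node-34 on → node-44 on.
node-34: reached.
node-16: reached.
node-44: reached.
node-52 would need node-35 and node-59 (G1), but node-59 never turns on.
Reached: node-34, node-16, and node-44 — 3 of the 4.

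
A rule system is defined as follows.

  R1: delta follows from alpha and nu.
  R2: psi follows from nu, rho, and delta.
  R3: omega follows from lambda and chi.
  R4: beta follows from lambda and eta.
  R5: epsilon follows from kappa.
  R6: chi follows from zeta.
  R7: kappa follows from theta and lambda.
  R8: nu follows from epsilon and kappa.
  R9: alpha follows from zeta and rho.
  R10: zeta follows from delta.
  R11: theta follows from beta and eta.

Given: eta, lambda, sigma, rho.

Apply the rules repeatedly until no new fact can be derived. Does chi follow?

chi would need zeta (R6), but zeta is never established.

No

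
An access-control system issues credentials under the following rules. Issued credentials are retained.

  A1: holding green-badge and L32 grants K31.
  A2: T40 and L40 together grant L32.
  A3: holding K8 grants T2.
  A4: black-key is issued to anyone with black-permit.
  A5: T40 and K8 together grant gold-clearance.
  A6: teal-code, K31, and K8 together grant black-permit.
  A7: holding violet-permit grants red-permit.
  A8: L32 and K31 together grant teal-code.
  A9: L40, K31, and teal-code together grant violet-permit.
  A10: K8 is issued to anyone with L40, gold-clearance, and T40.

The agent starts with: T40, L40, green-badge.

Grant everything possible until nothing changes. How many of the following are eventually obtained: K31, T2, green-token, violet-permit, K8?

Holding T40 and L40 grants L32 (A2).
Holding green-badge and L32 grants K31 (A1).
Holding L32 and K31 grants teal-code (A8).
Holding L40, K31, and teal-code grants violet-permit (A9).
K31: reached.
T2 would need K8 (A3), but K8 is never granted.
No rule produces green-token, and it is not given.
violet-permit: reached.
K8 would need L40, gold-clearance, and T40 (A10), but gold-clearance is never granted.
Reached: K31 and violet-permit — 2 of the 5.

2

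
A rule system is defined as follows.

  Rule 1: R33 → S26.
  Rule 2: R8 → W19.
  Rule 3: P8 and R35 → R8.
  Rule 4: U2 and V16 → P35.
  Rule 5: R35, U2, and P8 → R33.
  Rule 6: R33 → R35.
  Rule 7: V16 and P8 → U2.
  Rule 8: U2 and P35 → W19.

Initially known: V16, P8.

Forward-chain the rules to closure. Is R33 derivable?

No

R33 would need R35, U2, and P8 (Rule 5), but R35 is never established.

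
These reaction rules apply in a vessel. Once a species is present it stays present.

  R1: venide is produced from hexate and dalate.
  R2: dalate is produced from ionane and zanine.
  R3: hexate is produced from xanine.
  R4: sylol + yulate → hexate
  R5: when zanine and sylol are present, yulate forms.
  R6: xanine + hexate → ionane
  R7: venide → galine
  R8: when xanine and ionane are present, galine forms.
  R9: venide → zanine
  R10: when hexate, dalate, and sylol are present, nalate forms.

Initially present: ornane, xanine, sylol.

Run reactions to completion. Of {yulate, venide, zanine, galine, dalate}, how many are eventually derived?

xanine present → hexate forms (R3).
xanine and hexate present → ionane forms (R6).
xanine and ionane present → galine forms (R8).
yulate would need zanine and sylol (R5), but zanine never forms.
venide would need hexate and dalate (R1), but dalate never forms.
zanine would need venide (R9), but venide never forms.
galine: reached.
dalate would need ionane and zanine (R2), but zanine never forms.
Reached: galine — 1 of the 5.

1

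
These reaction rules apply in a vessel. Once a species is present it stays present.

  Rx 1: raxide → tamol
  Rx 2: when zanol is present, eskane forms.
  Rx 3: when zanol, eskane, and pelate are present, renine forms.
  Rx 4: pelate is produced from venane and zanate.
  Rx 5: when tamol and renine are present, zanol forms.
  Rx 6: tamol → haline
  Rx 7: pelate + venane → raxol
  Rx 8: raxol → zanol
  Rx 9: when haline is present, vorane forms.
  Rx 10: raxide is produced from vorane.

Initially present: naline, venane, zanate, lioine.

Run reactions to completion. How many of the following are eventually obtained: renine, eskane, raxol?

venane and zanate present → pelate forms (Rx 4).
pelate and venane present → raxol forms (Rx 7).
raxol present → zanol forms (Rx 8).
zanol present → eskane forms (Rx 2).
zanol, eskane, and pelate present → renine forms (Rx 3).
renine: reached.
eskane: reached.
raxol: reached.
All 3 are reached.

3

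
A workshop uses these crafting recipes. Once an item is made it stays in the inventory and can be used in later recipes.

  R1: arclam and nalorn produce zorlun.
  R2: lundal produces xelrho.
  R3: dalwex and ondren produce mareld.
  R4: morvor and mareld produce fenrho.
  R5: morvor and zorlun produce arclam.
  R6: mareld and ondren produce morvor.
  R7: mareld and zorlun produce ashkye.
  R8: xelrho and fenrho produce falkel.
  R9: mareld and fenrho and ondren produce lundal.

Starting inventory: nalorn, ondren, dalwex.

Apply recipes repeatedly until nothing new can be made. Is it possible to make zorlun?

No

zorlun would need arclam and nalorn (R1), but arclam is never obtained.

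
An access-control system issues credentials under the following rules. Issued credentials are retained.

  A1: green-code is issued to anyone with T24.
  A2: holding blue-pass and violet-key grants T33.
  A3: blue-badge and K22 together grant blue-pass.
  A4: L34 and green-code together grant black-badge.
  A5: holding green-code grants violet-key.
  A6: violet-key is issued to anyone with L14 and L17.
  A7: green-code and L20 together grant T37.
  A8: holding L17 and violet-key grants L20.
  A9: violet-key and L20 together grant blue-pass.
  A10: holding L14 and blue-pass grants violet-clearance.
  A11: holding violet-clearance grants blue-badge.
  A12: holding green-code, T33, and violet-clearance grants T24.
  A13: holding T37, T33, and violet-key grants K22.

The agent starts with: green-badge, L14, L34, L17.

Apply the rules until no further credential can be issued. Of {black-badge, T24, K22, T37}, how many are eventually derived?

black-badge would need L34 and green-code (A4), but green-code is never granted.
T24 would need green-code, T33, and violet-clearance (A12), but green-code is never granted.
K22 would need T37, T33, and violet-key (A13), but T37 is never granted.
T37 would need green-code and L20 (A7), but green-code is never granted.
None of the 4 are reached.

0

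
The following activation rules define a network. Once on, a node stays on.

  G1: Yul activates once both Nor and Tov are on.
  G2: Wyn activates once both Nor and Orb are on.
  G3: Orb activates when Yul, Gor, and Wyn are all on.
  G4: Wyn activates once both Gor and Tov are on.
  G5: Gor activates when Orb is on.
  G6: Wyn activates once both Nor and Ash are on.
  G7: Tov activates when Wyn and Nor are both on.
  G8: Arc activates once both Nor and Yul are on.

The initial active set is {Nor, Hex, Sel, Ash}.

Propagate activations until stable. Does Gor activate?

Gor would need Orb (G5), but Orb never turns on.

No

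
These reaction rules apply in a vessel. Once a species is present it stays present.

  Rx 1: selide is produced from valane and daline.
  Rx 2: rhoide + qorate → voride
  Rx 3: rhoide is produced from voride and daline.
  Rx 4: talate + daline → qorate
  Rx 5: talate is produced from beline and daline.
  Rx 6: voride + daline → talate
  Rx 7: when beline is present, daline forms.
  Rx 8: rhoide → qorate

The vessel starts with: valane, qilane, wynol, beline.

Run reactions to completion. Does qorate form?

Yes

beline present → daline forms (Rx 7).
beline and daline present → talate forms (Rx 5).
talate and daline present → qorate forms (Rx 4).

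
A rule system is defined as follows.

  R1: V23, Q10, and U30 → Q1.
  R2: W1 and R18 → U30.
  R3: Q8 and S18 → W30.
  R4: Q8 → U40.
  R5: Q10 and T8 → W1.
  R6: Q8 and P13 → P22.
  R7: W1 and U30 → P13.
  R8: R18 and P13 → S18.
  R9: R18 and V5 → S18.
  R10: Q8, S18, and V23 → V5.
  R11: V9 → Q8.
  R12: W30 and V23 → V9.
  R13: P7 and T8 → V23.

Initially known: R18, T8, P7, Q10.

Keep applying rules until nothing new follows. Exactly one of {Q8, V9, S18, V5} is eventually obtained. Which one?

From Q10 and T8, R5 gives W1.
From W1 and R18, R2 gives U30.
W1 and U30 hold, so P13 follows (R7).
R18 and P13 hold, so S18 follows (R8).
V5 would need Q8, S18, and V23 (R10), but Q8 is never established. Q8 would need V9 (R11), but V9 is never established. V9 would need W30 and V23 (R12), but W30 is never established.

S18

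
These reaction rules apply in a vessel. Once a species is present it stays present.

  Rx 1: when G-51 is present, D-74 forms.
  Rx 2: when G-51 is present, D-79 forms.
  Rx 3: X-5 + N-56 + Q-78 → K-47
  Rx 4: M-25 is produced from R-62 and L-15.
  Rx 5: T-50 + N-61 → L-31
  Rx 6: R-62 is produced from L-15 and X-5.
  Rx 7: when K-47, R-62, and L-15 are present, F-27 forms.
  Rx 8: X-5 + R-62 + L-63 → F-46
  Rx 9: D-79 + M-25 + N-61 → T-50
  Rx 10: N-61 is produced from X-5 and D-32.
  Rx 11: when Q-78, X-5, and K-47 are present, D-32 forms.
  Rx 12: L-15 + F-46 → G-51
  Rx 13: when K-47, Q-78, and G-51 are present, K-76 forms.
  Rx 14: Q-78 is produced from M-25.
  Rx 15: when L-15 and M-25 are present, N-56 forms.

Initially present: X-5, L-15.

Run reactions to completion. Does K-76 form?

K-76 would need K-47, Q-78, and G-51 (Rx 13), but G-51 never forms.

No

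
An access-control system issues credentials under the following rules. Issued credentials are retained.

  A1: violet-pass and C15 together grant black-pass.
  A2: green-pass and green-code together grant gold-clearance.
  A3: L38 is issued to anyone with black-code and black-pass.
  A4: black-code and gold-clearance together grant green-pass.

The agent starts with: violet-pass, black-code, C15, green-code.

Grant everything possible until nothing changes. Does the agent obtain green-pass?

No

green-pass would need black-code and gold-clearance (A4), but gold-clearance is never granted.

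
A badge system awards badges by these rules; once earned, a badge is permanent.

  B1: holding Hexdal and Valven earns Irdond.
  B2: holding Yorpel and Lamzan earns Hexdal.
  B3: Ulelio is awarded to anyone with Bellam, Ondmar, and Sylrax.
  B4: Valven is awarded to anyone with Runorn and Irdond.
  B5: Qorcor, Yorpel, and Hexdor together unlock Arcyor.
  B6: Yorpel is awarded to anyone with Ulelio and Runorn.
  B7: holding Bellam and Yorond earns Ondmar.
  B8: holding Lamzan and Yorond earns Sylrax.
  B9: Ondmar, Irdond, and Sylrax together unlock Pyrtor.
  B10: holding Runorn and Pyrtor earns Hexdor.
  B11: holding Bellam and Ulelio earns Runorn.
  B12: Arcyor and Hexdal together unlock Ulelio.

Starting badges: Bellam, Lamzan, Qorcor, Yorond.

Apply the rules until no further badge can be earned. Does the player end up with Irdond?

Irdond would need Hexdal and Valven (B1), but Valven is never earned.

No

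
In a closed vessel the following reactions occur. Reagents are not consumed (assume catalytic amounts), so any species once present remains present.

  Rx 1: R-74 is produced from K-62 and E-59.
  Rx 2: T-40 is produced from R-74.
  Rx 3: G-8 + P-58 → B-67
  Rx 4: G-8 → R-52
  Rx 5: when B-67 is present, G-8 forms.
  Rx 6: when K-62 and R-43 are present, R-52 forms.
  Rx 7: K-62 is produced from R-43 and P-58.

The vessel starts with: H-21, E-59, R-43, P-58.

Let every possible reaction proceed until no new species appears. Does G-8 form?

G-8 would need B-67 (Rx 5), but B-67 never forms.

No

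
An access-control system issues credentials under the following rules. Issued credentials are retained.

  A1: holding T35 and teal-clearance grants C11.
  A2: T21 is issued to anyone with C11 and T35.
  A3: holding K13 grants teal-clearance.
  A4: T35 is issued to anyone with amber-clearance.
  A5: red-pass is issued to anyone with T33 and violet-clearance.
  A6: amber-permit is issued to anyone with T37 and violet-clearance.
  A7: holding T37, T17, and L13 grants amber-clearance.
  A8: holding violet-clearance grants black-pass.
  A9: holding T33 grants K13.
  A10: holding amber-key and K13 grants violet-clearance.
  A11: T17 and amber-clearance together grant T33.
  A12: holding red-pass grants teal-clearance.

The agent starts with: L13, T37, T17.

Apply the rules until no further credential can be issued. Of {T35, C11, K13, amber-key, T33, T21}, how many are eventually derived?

Holding T37, T17, and L13 grants amber-clearance (A7).
Holding T17 and amber-clearance grants T33 (A11).
Holding amber-clearance grants T35 (A4).
Holding T33 grants K13 (A9).
Holding K13 grants teal-clearance (A3).
Holding T35 and teal-clearance grants C11 (A1).
Holding C11 and T35 grants T21 (A2).
T35: reached.
C11: reached.
K13: reached.
No rule produces amber-key, and it is not given.
T33: reached.
T21: reached.
Reached: T35, C11, K13, T33, and T21 — 5 of the 6.

5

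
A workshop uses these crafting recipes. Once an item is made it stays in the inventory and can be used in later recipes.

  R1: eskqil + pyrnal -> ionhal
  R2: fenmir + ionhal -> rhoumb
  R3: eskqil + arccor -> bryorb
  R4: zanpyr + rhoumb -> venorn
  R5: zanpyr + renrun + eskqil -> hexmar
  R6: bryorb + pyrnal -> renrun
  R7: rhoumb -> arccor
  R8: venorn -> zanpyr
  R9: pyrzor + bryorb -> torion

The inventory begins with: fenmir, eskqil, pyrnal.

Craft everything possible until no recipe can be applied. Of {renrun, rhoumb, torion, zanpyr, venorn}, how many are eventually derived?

2

eskqil + pyrnal -> ionhal (R1).
fenmir + ionhal -> rhoumb (R2).
rhoumb -> arccor (R7).
eskqil + arccor -> bryorb (R3).
Using R6, bryorb and pyrnal make renrun.
renrun: reached.
rhoumb: reached.
torion would need pyrzor and bryorb (R9), but pyrzor is never obtained.
zanpyr would need venorn (R8), but venorn is never obtained.
venorn would need zanpyr and rhoumb (R4), but zanpyr is never obtained.
Reached: renrun and rhoumb — 2 of the 5.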